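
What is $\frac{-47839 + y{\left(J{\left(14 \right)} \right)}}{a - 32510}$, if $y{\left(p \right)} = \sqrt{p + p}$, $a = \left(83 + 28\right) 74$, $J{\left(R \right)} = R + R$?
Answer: $\frac{47839}{24296} - \frac{\sqrt{14}}{12148} \approx 1.9687$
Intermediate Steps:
$J{\left(R \right)} = 2 R$
$a = 8214$ ($a = 111 \cdot 74 = 8214$)
$y{\left(p \right)} = \sqrt{2} \sqrt{p}$ ($y{\left(p \right)} = \sqrt{2 p} = \sqrt{2} \sqrt{p}$)
$\frac{-47839 + y{\left(J{\left(14 \right)} \right)}}{a - 32510} = \frac{-47839 + \sqrt{2} \sqrt{2 \cdot 14}}{8214 - 32510} = \frac{-47839 + \sqrt{2} \sqrt{28}}{-24296} = \left(-47839 + \sqrt{2} \cdot 2 \sqrt{7}\right) \left(- \frac{1}{24296}\right) = \left(-47839 + 2 \sqrt{14}\right) \left(- \frac{1}{24296}\right) = \frac{47839}{24296} - \frac{\sqrt{14}}{12148}$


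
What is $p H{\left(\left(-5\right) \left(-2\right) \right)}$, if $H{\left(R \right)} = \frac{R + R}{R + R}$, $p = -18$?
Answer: $-18$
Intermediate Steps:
$H{\left(R \right)} = 1$ ($H{\left(R \right)} = \frac{2 R}{2 R} = 2 R \frac{1}{2 R} = 1$)
$p H{\left(\left(-5\right) \left(-2\right) \right)} = \left(-18\right) 1 = -18$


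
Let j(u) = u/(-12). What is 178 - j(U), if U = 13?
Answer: 2149/12 ≈ 179.08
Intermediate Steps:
j(u) = -u/12 (j(u) = u*(-1/12) = -u/12)
178 - j(U) = 178 - (-1)*13/12 = 178 - 1*(-13/12) = 178 + 13/12 = 2149/12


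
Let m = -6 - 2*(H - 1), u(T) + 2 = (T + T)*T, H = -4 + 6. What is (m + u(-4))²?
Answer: 484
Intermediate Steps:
H = 2
u(T) = -2 + 2*T² (u(T) = -2 + (T + T)*T = -2 + (2*T)*T = -2 + 2*T²)
m = -8 (m = -6 - 2*(2 - 1) = -6 - 2*1 = -6 - 2 = -8)
(m + u(-4))² = (-8 + (-2 + 2*(-4)²))² = (-8 + (-2 + 2*16))² = (-8 + (-2 + 32))² = (-8 + 30)² = 22² = 484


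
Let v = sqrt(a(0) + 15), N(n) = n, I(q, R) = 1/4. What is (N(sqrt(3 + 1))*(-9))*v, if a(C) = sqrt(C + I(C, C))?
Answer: -9*sqrt(62) ≈ -70.866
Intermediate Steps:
I(q, R) = 1/4
a(C) = sqrt(1/4 + C) (a(C) = sqrt(C + 1/4) = sqrt(1/4 + C))
v = sqrt(62)/2 (v = sqrt(sqrt(1 + 4*0)/2 + 15) = sqrt(sqrt(1 + 0)/2 + 15) = sqrt(sqrt(1)/2 + 15) = sqrt((1/2)*1 + 15) = sqrt(1/2 + 15) = sqrt(31/2) = sqrt(62)/2 ≈ 3.9370)
(N(sqrt(3 + 1))*(-9))*v = (sqrt(3 + 1)*(-9))*(sqrt(62)/2) = (sqrt(4)*(-9))*(sqrt(62)/2) = (2*(-9))*(sqrt(62)/2) = -9*sqrt(62)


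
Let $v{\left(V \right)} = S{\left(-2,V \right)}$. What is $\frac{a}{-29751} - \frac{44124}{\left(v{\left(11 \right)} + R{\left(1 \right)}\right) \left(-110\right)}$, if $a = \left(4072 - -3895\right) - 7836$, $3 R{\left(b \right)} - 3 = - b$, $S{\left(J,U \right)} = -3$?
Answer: $- \frac{1969150121}{11454135} \approx -171.92$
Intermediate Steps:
$v{\left(V \right)} = -3$
$R{\left(b \right)} = 1 - \frac{b}{3}$ ($R{\left(b \right)} = 1 + \frac{\left(-1\right) b}{3} = 1 - \frac{b}{3}$)
$a = 131$ ($a = \left(4072 + 3895\right) - 7836 = 7967 - 7836 = 131$)
$\frac{a}{-29751} - \frac{44124}{\left(v{\left(11 \right)} + R{\left(1 \right)}\right) \left(-110\right)} = \frac{131}{-29751} - \frac{44124}{\left(-3 + \left(1 - \frac{1}{3}\right)\right) \left(-110\right)} = 131 \left(- \frac{1}{29751}\right) - \frac{44124}{\left(-3 + \left(1 - \frac{1}{3}\right)\right) \left(-110\right)} = - \frac{131}{29751} - \frac{44124}{\left(-3 + \frac{2}{3}\right) \left(-110\right)} = - \frac{131}{29751} - \frac{44124}{\left(- \frac{7}{3}\right) \left(-110\right)} = - \frac{131}{29751} - \frac{44124}{\frac{770}{3}} = - \frac{131}{29751} - \frac{66186}{385} = - \frac{1969150121}{11454135}$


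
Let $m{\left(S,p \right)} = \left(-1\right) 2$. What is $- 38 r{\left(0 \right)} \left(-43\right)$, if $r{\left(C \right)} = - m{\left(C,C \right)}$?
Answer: $3268$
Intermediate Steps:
$m{\left(S,p \right)} = -2$
$r{\left(C \right)} = 2$ ($r{\left(C \right)} = \left(-1\right) \left(-2\right) = 2$)
$- 38 r{\left(0 \right)} \left(-43\right) = \left(-38\right) 2 \left(-43\right) = \left(-76\right) \left(-43\right) = 3268$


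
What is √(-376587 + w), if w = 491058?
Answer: 3*√12719 ≈ 338.34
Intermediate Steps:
√(-376587 + w) = √(-376587 + 491058) = √114471 = 3*√12719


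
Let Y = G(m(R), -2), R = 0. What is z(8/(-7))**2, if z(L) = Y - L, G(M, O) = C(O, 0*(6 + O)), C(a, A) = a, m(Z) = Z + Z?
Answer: 36/49 ≈ 0.73469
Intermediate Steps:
m(Z) = 2*Z
G(M, O) = O
Y = -2
z(L) = -2 - L
z(8/(-7))**2 = (-2 - 8/(-7))**2 = (-2 - 8*(-1)/7)**2 = (-2 - 1*(-8/7))**2 = (-2 + 8/7)**2 = (-6/7)**2 = 36/49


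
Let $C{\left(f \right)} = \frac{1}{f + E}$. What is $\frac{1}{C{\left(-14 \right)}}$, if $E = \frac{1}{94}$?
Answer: $- \frac{1315}{94} \approx -13.989$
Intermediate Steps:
$E = \frac{1}{94} \approx 0.010638$
$C{\left(f \right)} = \frac{1}{\frac{1}{94} + f}$ ($C{\left(f \right)} = \frac{1}{f + \frac{1}{94}} = \frac{1}{\frac{1}{94} + f}$)
$\frac{1}{C{\left(-14 \right)}} = \frac{1}{94 \frac{1}{1 + 94 \left(-14\right)}} = \frac{1}{94 \frac{1}{1 - 1316}} = \frac{1}{94 \frac{1}{-1315}} = \frac{1}{94 \left(- \frac{1}{1315}\right)} = \frac{1}{- \frac{94}{1315}} = - \frac{1315}{94}$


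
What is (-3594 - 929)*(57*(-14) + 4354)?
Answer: -16083788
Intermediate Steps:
(-3594 - 929)*(57*(-14) + 4354) = -4523*(-798 + 4354) = -4523*3556 = -16083788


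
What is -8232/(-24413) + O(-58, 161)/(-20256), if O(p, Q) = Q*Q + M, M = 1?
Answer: -233043197/247254864 ≈ -0.94252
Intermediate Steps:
O(p, Q) = 1 + Q² (O(p, Q) = Q*Q + 1 = Q² + 1 = 1 + Q²)
-8232/(-24413) + O(-58, 161)/(-20256) = -8232/(-24413) + (1 + 161²)/(-20256) = -8232*(-1/24413) + (1 + 25921)*(-1/20256) = 8232/24413 + 25922*(-1/20256) = 8232/24413 - 12961/10128 = -233043197/247254864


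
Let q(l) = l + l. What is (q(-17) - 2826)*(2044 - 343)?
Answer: -4864860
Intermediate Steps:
q(l) = 2*l
(q(-17) - 2826)*(2044 - 343) = (2*(-17) - 2826)*(2044 - 343) = (-34 - 2826)*1701 = -2860*1701 = -4864860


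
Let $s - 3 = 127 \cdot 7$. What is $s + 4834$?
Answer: $5726$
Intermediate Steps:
$s = 892$ ($s = 3 + 127 \cdot 7 = 3 + 889 = 892$)
$s + 4834 = 892 + 4834 = 5726$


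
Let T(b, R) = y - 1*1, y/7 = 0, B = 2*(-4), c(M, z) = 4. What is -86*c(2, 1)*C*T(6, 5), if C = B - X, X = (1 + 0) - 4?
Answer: -1720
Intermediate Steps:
X = -3 (X = 1 - 4 = -3)
B = -8
y = 0 (y = 7*0 = 0)
T(b, R) = -1 (T(b, R) = 0 - 1*1 = 0 - 1 = -1)
C = -5 (C = -8 - 1*(-3) = -8 + 3 = -5)
-86*c(2, 1)*C*T(6, 5) = -86*4*(-5)*(-1) = -(-1720)*(-1) = -86*20 = -1720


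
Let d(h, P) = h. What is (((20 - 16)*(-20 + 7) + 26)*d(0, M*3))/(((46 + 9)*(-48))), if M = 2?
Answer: 0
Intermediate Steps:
(((20 - 16)*(-20 + 7) + 26)*d(0, M*3))/(((46 + 9)*(-48))) = (((20 - 16)*(-20 + 7) + 26)*0)/(((46 + 9)*(-48))) = ((4*(-13) + 26)*0)/((55*(-48))) = ((-52 + 26)*0)/(-2640) = -26*0*(-1/2640) = 0*(-1/2640) = 0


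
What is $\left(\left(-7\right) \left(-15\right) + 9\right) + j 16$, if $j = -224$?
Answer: $-3470$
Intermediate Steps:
$\left(\left(-7\right) \left(-15\right) + 9\right) + j 16 = \left(\left(-7\right) \left(-15\right) + 9\right) - 3584 = \left(105 + 9\right) - 3584 = 114 - 3584 = -3470$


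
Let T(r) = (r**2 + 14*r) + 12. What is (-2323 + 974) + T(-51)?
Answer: 550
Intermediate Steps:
T(r) = 12 + r**2 + 14*r
(-2323 + 974) + T(-51) = (-2323 + 974) + (12 + (-51)**2 + 14*(-51)) = -1349 + (12 + 2601 - 714) = -1349 + 1899 = 550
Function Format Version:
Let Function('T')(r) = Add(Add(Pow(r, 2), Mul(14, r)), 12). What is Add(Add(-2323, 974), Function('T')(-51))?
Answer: 550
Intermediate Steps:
Function('T')(r) = Add(12, Pow(r, 2), Mul(14, r))
Add(Add(-2323, 974), Function('T')(-51)) = Add(Add(-2323, 974), Add(12, Pow(-51, 2), Mul(14, -51))) = Add(-1349, Add(12, 2601, -714)) = Add(-1349, 1899) = 550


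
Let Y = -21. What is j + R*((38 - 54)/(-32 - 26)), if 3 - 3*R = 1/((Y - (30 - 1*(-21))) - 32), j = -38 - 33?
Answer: -79988/1131 ≈ -70.723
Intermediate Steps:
j = -71
R = 313/312 (R = 1 - 1/(3*((-21 - (30 - 1*(-21))) - 32)) = 1 - 1/(3*((-21 - (30 + 21)) - 32)) = 1 - 1/(3*((-21 - 1*51) - 32)) = 1 - 1/(3*((-21 - 51) - 32)) = 1 - 1/(3*(-72 - 32)) = 1 - 1/3/(-104) = 1 - 1/3*(-1/104) = 1 + 1/312 = 313/312 ≈ 1.0032)
j + R*((38 - 54)/(-32 - 26)) = -71 + 313*((38 - 54)/(-32 - 26))/312 = -71 + 313*(-16/(-58))/312 = -71 + 313*(-16*(-1/58))/312 = -71 + (313/312)*(8/29) = -71 + 313/1131 = -79988/1131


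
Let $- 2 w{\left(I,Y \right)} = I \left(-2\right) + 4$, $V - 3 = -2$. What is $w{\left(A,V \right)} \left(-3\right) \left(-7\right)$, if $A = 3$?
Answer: $21$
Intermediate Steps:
$V = 1$ ($V = 3 - 2 = 1$)
$w{\left(I,Y \right)} = -2 + I$ ($w{\left(I,Y \right)} = - \frac{I \left(-2\right) + 4}{2} = - \frac{- 2 I + 4}{2} = - \frac{4 - 2 I}{2} = -2 + I$)
$w{\left(A,V \right)} \left(-3\right) \left(-7\right) = \left(-2 + 3\right) \left(-3\right) \left(-7\right) = 1 \left(-3\right) \left(-7\right) = \left(-3\right) \left(-7\right) = 21$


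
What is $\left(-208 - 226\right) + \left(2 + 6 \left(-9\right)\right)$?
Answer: $-486$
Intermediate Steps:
$\left(-208 - 226\right) + \left(2 + 6 \left(-9\right)\right) = -434 + \left(2 - 54\right) = -434 - 52 = -486$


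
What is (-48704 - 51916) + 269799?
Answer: 169179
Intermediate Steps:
(-48704 - 51916) + 269799 = -100620 + 269799 = 169179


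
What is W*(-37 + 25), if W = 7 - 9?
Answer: 24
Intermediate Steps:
W = -2
W*(-37 + 25) = -2*(-37 + 25) = -2*(-12) = 24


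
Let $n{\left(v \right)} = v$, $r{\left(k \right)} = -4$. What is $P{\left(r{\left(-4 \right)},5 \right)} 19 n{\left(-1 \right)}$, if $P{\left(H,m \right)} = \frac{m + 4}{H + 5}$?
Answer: $-171$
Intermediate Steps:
$P{\left(H,m \right)} = \frac{4 + m}{5 + H}$
$P{\left(r{\left(-4 \right)},5 \right)} 19 n{\left(-1 \right)} = \frac{4 + 5}{5 - 4} \cdot 19 \left(-1\right) = 1^{-1} \cdot 9 \cdot 19 \left(-1\right) = 1 \cdot 9 \cdot 19 \left(-1\right) = 9 \cdot 19 \left(-1\right) = 171 \left(-1\right) = -171$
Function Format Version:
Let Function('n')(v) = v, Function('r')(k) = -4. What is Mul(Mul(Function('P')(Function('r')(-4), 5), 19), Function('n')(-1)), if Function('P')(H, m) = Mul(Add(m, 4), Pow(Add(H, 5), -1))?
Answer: -171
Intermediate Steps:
Function('P')(H, m) = Mul(Pow(Add(5, H), -1), Add(4, m)) (Function('P')(H, m) = Mul(Add(4, m), Pow(Add(5, H), -1)) = Mul(Pow(Add(5, H), -1), Add(4, m)))
Mul(Mul(Function('P')(Function('r')(-4), 5), 19), Function('n')(-1)) = Mul(Mul(Mul(Pow(Add(5, -4), -1), Add(4, 5)), 19), -1) = Mul(Mul(Mul(Pow(1, -1), 9), 19), -1) = Mul(Mul(Mul(1, 9), 19), -1) = Mul(Mul(9, 19), -1) = Mul(171, -1) = -171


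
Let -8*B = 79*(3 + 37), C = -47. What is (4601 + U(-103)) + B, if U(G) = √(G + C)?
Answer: 4206 + 5*I*√6 ≈ 4206.0 + 12.247*I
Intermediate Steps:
B = -395 (B = -79*(3 + 37)/8 = -79*40/8 = -⅛*3160 = -395)
U(G) = √(-47 + G) (U(G) = √(G - 47) = √(-47 + G))
(4601 + U(-103)) + B = (4601 + √(-47 - 103)) - 395 = (4601 + √(-150)) - 395 = (4601 + 5*I*√6) - 395 = 4206 + 5*I*√6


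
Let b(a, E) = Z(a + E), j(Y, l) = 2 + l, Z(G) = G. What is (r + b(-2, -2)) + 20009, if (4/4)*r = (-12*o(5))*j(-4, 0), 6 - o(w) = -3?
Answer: 19789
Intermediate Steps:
o(w) = 9 (o(w) = 6 - 1*(-3) = 6 + 3 = 9)
b(a, E) = E + a (b(a, E) = a + E = E + a)
r = -216 (r = (-12*9)*(2 + 0) = -108*2 = -216)
(r + b(-2, -2)) + 20009 = (-216 + (-2 - 2)) + 20009 = (-216 - 4) + 20009 = -220 + 20009 = 19789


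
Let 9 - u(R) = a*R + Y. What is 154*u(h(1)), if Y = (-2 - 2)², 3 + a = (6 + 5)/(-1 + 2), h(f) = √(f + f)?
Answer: -1078 - 1232*√2 ≈ -2820.3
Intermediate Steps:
h(f) = √2*√f (h(f) = √(2*f) = √2*√f)
a = 8 (a = -3 + (6 + 5)/(-1 + 2) = -3 + 11/1 = -3 + 11*1 = -3 + 11 = 8)
Y = 16 (Y = (-4)² = 16)
u(R) = -7 - 8*R (u(R) = 9 - (8*R + 16) = 9 - (16 + 8*R) = 9 + (-16 - 8*R) = -7 - 8*R)
154*u(h(1)) = 154*(-7 - 8*√2*√1) = 154*(-7 - 8*√2) = -1078 - 1232*√2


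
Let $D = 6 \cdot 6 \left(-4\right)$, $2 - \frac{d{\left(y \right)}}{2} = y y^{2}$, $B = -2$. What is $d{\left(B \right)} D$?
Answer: $-2880$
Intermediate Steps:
$d{\left(y \right)} = 4 - 2 y^{3}$ ($d{\left(y \right)} = 4 - 2 y y^{2} = 4 - 2 y^{3}$)
$D = -144$ ($D = 6 \left(-24\right) = -144$)
$d{\left(B \right)} D = \left(4 - 2 \left(-2\right)^{3}\right) \left(-144\right) = \left(4 - -16\right) \left(-144\right) = \left(4 + 16\right) \left(-144\right) = 20 \left(-144\right) = -2880$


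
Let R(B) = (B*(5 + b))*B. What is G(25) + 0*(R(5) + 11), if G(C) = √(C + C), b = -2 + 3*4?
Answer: 5*√2 ≈ 7.0711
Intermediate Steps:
b = 10 (b = -2 + 12 = 10)
R(B) = 15*B² (R(B) = (B*(5 + 10))*B = (B*15)*B = (15*B)*B = 15*B²)
G(C) = √2*√C (G(C) = √(2*C) = √2*√C)
G(25) + 0*(R(5) + 11) = √2*√25 + 0*(15*5² + 11) = √2*5 + 0*(15*25 + 11) = 5*√2 + 0*(375 + 11) = 5*√2 + 0*386 = 5*√2 + 0 = 5*√2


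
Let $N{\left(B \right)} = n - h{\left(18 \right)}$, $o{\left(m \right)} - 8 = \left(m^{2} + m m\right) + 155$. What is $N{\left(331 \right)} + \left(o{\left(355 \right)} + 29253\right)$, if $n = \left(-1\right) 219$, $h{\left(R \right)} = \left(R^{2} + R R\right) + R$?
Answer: $280581$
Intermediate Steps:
$h{\left(R \right)} = R + 2 R^{2}$ ($h{\left(R \right)} = \left(R^{2} + R^{2}\right) + R = 2 R^{2} + R = R + 2 R^{2}$)
$n = -219$
$o{\left(m \right)} = 163 + 2 m^{2}$ ($o{\left(m \right)} = 8 + \left(\left(m^{2} + m m\right) + 155\right) = 8 + \left(\left(m^{2} + m^{2}\right) + 155\right) = 8 + \left(2 m^{2} + 155\right) = 8 + \left(155 + 2 m^{2}\right) = 163 + 2 m^{2}$)
$N{\left(B \right)} = -885$ ($N{\left(B \right)} = -219 - 18 \left(1 + 2 \cdot 18\right) = -219 - 18 \left(1 + 36\right) = -219 - 18 \cdot 37 = -219 - 666 = -885$)
$N{\left(331 \right)} + \left(o{\left(355 \right)} + 29253\right) = -885 + \left(\left(163 + 2 \cdot 355^{2}\right) + 29253\right) = -885 + \left(\left(163 + 2 \cdot 126025\right) + 29253\right) = -885 + \left(\left(163 + 252050\right) + 29253\right) = -885 + \left(252213 + 29253\right) = -885 + 281466 = 280581$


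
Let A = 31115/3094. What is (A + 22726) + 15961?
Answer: 17104099/442 ≈ 38697.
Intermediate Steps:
A = 4445/442 (A = 31115*(1/3094) = 4445/442 ≈ 10.057)
(A + 22726) + 15961 = (4445/442 + 22726) + 15961 = 10049337/442 + 15961 = 17104099/442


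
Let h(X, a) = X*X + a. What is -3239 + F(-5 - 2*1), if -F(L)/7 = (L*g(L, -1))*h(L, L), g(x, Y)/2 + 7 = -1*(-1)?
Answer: -27935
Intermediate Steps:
g(x, Y) = -12 (g(x, Y) = -14 + 2*(-1*(-1)) = -14 + 2*1 = -14 + 2 = -12)
h(X, a) = a + X² (h(X, a) = X² + a = a + X²)
F(L) = 84*L*(L + L²) (F(L) = -7*L*(-12)*(L + L²) = -7*(-12*L)*(L + L²) = -(-84)*L*(L + L²) = 84*L*(L + L²))
-3239 + F(-5 - 2*1) = -3239 + 84*(-5 - 2*1)²*(1 + (-5 - 2*1)) = -3239 + 84*(-5 - 2)²*(1 + (-5 - 2)) = -3239 + 84*(-7)²*(1 - 7) = -3239 + 84*49*(-6) = -3239 - 24696 = -27935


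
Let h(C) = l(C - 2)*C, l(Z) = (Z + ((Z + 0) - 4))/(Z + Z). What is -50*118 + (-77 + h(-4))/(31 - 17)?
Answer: -248047/42 ≈ -5905.9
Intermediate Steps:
l(Z) = (-4 + 2*Z)/(2*Z) (l(Z) = (Z + (Z - 4))/((2*Z)) = (Z + (-4 + Z))*(1/(2*Z)) = (-4 + 2*Z)*(1/(2*Z)) = (-4 + 2*Z)/(2*Z))
h(C) = C*(-4 + C)/(-2 + C) (h(C) = ((-2 + (C - 2))/(C - 2))*C = ((-2 + (-2 + C))/(-2 + C))*C = ((-4 + C)/(-2 + C))*C = C*(-4 + C)/(-2 + C))
-50*118 + (-77 + h(-4))/(31 - 17) = -50*118 + (-77 - 4*(-4 - 4)/(-2 - 4))/(31 - 17) = -5900 + (-77 - 4*(-8)/(-6))/14 = -5900 + (-77 - 4*(-1/6)*(-8))*(1/14) = -5900 + (-77 - 16/3)*(1/14) = -5900 - 247/3*1/14 = -5900 - 247/42 = -248047/42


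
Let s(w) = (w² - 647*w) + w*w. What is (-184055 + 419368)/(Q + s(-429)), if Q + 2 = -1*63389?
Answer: 235313/582254 ≈ 0.40414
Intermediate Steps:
Q = -63391 (Q = -2 - 1*63389 = -2 - 63389 = -63391)
s(w) = -647*w + 2*w² (s(w) = (w² - 647*w) + w² = -647*w + 2*w²)
(-184055 + 419368)/(Q + s(-429)) = (-184055 + 419368)/(-63391 - 429*(-647 + 2*(-429))) = 235313/(-63391 - 429*(-647 - 858)) = 235313/(-63391 - 429*(-1505)) = 235313/(-63391 + 645645) = 235313/582254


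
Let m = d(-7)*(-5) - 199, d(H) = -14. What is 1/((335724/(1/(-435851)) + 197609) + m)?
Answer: -1/146325443644 ≈ -6.8341e-12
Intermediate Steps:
m = -129 (m = -14*(-5) - 199 = 70 - 199 = -129)
1/((335724/(1/(-435851)) + 197609) + m) = 1/((335724/(1/(-435851)) + 197609) - 129) = 1/((335724/(-1/435851) + 197609) - 129) = 1/((335724*(-435851) + 197609) - 129) = 1/((-146325641124 + 197609) - 129) = 1/(-146325443515 - 129) = 1/(-146325443644) = -1/146325443644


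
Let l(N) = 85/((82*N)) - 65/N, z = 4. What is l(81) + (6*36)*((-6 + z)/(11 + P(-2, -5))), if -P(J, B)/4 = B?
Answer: -3031939/205902 ≈ -14.725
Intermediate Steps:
P(J, B) = -4*B
l(N) = -5245/(82*N) (l(N) = 85*(1/(82*N)) - 65/N = 85/(82*N) - 65/N = -5245/(82*N))
l(81) + (6*36)*((-6 + z)/(11 + P(-2, -5))) = -5245/82/81 + (6*36)*((-6 + 4)/(11 - 4*(-5))) = -5245/82*1/81 + 216*(-2/(11 + 20)) = -5245/6642 + 216*(-2/31) = -5245/6642 - 432/31 = -3031939/205902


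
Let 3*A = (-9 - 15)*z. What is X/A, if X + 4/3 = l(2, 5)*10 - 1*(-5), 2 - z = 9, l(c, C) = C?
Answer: 23/24 ≈ 0.95833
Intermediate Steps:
z = -7 (z = 2 - 1*9 = 2 - 9 = -7)
A = 56 (A = ((-9 - 15)*(-7))/3 = (-24*(-7))/3 = (1/3)*168 = 56)
X = 161/3 (X = -4/3 + (5*10 - 1*(-5)) = -4/3 + (50 + 5) = -4/3 + 55 = 161/3 ≈ 53.667)
X/A = (161/3)/56 = (161/3)*(1/56) = 23/24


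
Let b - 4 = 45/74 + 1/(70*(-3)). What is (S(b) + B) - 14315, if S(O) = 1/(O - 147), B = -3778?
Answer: -10009250508/553211 ≈ -18093.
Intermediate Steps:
b = 17884/3885 (b = 4 + (45/74 + 1/(70*(-3))) = 4 + (45*(1/74) + (1/70)*(-1/3)) = 4 + (45/74 - 1/210) = 4 + 2344/3885 = 17884/3885 ≈ 4.6033)
S(O) = 1/(-147 + O)
(S(b) + B) - 14315 = (1/(-147 + 17884/3885) - 3778) - 14315 = (1/(-553211/3885) - 3778) - 14315 = (-3885/553211 - 3778) - 14315 = -2090035043/553211 - 14315 = -10009250508/553211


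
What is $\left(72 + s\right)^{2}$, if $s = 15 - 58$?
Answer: $841$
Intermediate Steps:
$s = -43$
$\left(72 + s\right)^{2} = \left(72 - 43\right)^{2} = 29^{2} = 841$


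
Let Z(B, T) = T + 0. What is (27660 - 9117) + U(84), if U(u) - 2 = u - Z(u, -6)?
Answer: 18635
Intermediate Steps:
Z(B, T) = T
U(u) = 8 + u (U(u) = 2 + (u - 1*(-6)) = 2 + (u + 6) = 2 + (6 + u) = 8 + u)
(27660 - 9117) + U(84) = (27660 - 9117) + (8 + 84) = 18543 + 92 = 18635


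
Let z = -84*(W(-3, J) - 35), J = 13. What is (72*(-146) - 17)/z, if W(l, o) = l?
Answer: -10529/3192 ≈ -3.2986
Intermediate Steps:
z = 3192 (z = -84*(-3 - 35) = -84*(-38) = 3192)
(72*(-146) - 17)/z = (72*(-146) - 17)/3192 = (-10512 - 17)*(1/3192) = -10529*1/3192 = -10529/3192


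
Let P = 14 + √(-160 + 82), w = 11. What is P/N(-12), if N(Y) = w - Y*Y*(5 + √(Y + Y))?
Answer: (-√78 + 14*I)/(-709*I + 288*√6) ≈ -0.016151 + 0.0036134*I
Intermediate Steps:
N(Y) = 11 - Y²*(5 + √2*√Y) (N(Y) = 11 - Y*Y*(5 + √(Y + Y)) = 11 - Y²*(5 + √(2*Y)) = 11 - Y²*(5 + √2*√Y))
P = 14 + I*√78 (P = 14 + √(-78) = 14 + I*√78 ≈ 14.0 + 8.8318*I)
P/N(-12) = (14 + I*√78)/(11 - 5*(-12)² - √2*(-12)^(5/2)) = (14 + I*√78)/(11 - 5*144 - √2*288*I*√3) = (14 + I*√78)/(11 - 720 - 288*I*√6) = (14 + I*√78)/(-709 - 288*I*√6)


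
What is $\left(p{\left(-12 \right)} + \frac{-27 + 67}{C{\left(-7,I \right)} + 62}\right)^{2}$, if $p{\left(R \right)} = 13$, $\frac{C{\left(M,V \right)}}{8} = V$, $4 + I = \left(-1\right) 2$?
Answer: $\frac{12321}{49} \approx 251.45$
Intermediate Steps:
$I = -6$ ($I = -4 - 2 = -6$)
$C{\left(M,V \right)} = 8 V$
$\left(p{\left(-12 \right)} + \frac{-27 + 67}{C{\left(-7,I \right)} + 62}\right)^{2} = \left(13 + \frac{-27 + 67}{8 \left(-6\right) + 62}\right)^{2} = \left(13 + \frac{40}{-48 + 62}\right)^{2} = \left(13 + \frac{40}{14}\right)^{2} = \left(13 + 40 \cdot \frac{1}{14}\right)^{2} = \left(13 + \frac{20}{7}\right)^{2} = \left(\frac{111}{7}\right)^{2} = \frac{12321}{49}$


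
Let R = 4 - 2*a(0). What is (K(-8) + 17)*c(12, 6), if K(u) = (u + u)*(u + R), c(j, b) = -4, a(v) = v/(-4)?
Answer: -324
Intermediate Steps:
a(v) = -v/4 (a(v) = v*(-1/4) = -v/4)
R = 4 (R = 4 - (-1)*0/2 = 4 - 2*0 = 4 + 0 = 4)
K(u) = 2*u*(4 + u) (K(u) = (u + u)*(u + 4) = (2*u)*(4 + u) = 2*u*(4 + u))
(K(-8) + 17)*c(12, 6) = (2*(-8)*(4 - 8) + 17)*(-4) = (2*(-8)*(-4) + 17)*(-4) = (64 + 17)*(-4) = 81*(-4) = -324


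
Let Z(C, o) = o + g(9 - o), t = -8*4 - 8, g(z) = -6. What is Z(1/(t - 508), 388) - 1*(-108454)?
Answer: 108836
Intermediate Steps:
t = -40 (t = -32 - 8 = -40)
Z(C, o) = -6 + o (Z(C, o) = o - 6 = -6 + o)
Z(1/(t - 508), 388) - 1*(-108454) = (-6 + 388) - 1*(-108454) = 382 + 108454 = 108836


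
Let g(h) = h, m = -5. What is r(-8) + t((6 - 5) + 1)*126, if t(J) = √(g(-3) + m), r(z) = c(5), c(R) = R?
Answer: 5 + 252*I*√2 ≈ 5.0 + 356.38*I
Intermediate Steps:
r(z) = 5
t(J) = 2*I*√2 (t(J) = √(-3 - 5) = √(-8) = 2*I*√2)
r(-8) + t((6 - 5) + 1)*126 = 5 + (2*I*√2)*126 = 5 + 252*I*√2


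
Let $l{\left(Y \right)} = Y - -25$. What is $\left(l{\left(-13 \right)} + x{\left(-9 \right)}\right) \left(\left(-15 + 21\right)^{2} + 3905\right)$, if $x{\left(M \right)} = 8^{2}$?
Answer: $299516$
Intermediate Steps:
$l{\left(Y \right)} = 25 + Y$ ($l{\left(Y \right)} = Y + 25 = 25 + Y$)
$x{\left(M \right)} = 64$
$\left(l{\left(-13 \right)} + x{\left(-9 \right)}\right) \left(\left(-15 + 21\right)^{2} + 3905\right) = \left(\left(25 - 13\right) + 64\right) \left(\left(-15 + 21\right)^{2} + 3905\right) = \left(12 + 64\right) \left(6^{2} + 3905\right) = 76 \left(36 + 3905\right) = 76 \cdot 3941 = 299516$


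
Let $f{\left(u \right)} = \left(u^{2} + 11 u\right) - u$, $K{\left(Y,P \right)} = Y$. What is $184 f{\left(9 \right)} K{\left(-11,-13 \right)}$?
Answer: $-346104$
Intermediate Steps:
$f{\left(u \right)} = u^{2} + 10 u$
$184 f{\left(9 \right)} K{\left(-11,-13 \right)} = 184 \cdot 9 \left(10 + 9\right) \left(-11\right) = 184 \cdot 9 \cdot 19 \left(-11\right) = 184 \cdot 171 \left(-11\right) = 31464 \left(-11\right) = -346104$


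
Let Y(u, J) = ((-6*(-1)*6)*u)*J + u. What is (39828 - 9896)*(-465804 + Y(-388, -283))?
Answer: 104365460864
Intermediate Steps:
Y(u, J) = u + 36*J*u (Y(u, J) = ((6*6)*u)*J + u = (36*u)*J + u = 36*J*u + u = u + 36*J*u)
(39828 - 9896)*(-465804 + Y(-388, -283)) = (39828 - 9896)*(-465804 - 388*(1 + 36*(-283))) = 29932*(-465804 - 388*(1 - 10188)) = 29932*(-465804 - 388*(-10187)) = 29932*(-465804 + 3952556) = 29932*3486752 = 104365460864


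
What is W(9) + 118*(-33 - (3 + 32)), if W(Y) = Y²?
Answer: -7943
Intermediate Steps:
W(9) + 118*(-33 - (3 + 32)) = 9² + 118*(-33 - (3 + 32)) = 81 + 118*(-33 - 1*35) = 81 + 118*(-33 - 35) = 81 + 118*(-68) = 81 - 8024 = -7943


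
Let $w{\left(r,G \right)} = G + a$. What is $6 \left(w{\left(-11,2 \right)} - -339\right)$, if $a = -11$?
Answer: $1980$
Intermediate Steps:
$w{\left(r,G \right)} = -11 + G$ ($w{\left(r,G \right)} = G - 11 = -11 + G$)
$6 \left(w{\left(-11,2 \right)} - -339\right) = 6 \left(\left(-11 + 2\right) - -339\right) = 6 \left(-9 + 339\right) = 6 \cdot 330 = 1980$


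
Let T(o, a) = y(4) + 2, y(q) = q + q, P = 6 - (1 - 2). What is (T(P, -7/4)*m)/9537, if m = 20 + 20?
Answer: 400/9537 ≈ 0.041942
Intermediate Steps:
P = 7 (P = 6 - 1*(-1) = 6 + 1 = 7)
y(q) = 2*q
T(o, a) = 10 (T(o, a) = 2*4 + 2 = 8 + 2 = 10)
m = 40
(T(P, -7/4)*m)/9537 = (10*40)/9537 = 400*(1/9537) = 400/9537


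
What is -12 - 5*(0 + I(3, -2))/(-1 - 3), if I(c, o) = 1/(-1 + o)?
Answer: -149/12 ≈ -12.417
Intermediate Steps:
-12 - 5*(0 + I(3, -2))/(-1 - 3) = -12 - 5*(0 + 1/(-1 - 2))/(-1 - 3) = -12 - 5*(0 + 1/(-3))/(-4) = -12 - 5*(0 - ⅓)*(-1)/4 = -12 - (-5)*(-1)/(3*4) = -12 - 5*1/12 = -12 - 5/12 = -149/12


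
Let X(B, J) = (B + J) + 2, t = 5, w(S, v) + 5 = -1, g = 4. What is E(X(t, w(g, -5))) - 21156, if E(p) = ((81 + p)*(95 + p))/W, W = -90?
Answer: -318652/15 ≈ -21243.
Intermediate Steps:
w(S, v) = -6 (w(S, v) = -5 - 1 = -6)
X(B, J) = 2 + B + J
E(p) = -(81 + p)*(95 + p)/90 (E(p) = ((81 + p)*(95 + p))/(-90) = ((81 + p)*(95 + p))*(-1/90) = -(81 + p)*(95 + p)/90)
E(X(t, w(g, -5))) - 21156 = (-171/2 - 88*(2 + 5 - 6)/45 - (2 + 5 - 6)**2/90) - 21156 = (-171/2 - 88/45*1 - 1/90*1**2) - 21156 = (-171/2 - 88/45 - 1/90*1) - 21156 = (-171/2 - 88/45 - 1/90) - 21156 = -1312/15 - 21156 = -318652/15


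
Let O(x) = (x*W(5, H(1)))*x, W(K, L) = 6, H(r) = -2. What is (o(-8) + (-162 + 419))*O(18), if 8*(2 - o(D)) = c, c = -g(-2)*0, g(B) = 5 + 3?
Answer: 503496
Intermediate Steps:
g(B) = 8
c = 0 (c = -1*8*0 = -8*0 = 0)
o(D) = 2 (o(D) = 2 - ⅛*0 = 2 + 0 = 2)
O(x) = 6*x² (O(x) = (x*6)*x = (6*x)*x = 6*x²)
(o(-8) + (-162 + 419))*O(18) = (2 + (-162 + 419))*(6*18²) = (2 + 257)*(6*324) = 259*1944 = 503496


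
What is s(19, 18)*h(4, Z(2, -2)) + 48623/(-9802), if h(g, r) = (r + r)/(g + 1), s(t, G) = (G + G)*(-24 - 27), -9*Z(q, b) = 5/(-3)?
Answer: -1381695/9802 ≈ -140.96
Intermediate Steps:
Z(q, b) = 5/27 (Z(q, b) = -5/(9*(-3)) = -5*(-1)/(9*3) = -⅑*(-5/3) = 5/27)
s(t, G) = -102*G (s(t, G) = (2*G)*(-51) = -102*G)
h(g, r) = 2*r/(1 + g) (h(g, r) = (2*r)/(1 + g) = 2*r/(1 + g))
s(19, 18)*h(4, Z(2, -2)) + 48623/(-9802) = (-102*18)*(2*(5/27)/(1 + 4)) + 48623/(-9802) = -3672*5/(27*5) + 48623*(-1/9802) = -3672*5/(27*5) - 48623/9802 = -1836*2/27 - 48623/9802 = -136 - 48623/9802 = -1381695/9802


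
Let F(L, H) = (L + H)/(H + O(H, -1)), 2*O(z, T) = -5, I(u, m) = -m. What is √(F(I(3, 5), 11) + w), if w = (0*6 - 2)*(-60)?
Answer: 6*√969/17 ≈ 10.987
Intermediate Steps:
O(z, T) = -5/2 (O(z, T) = (½)*(-5) = -5/2)
F(L, H) = (H + L)/(-5/2 + H) (F(L, H) = (L + H)/(H - 5/2) = (H + L)/(-5/2 + H))
w = 120 (w = (0 - 2)*(-60) = -2*(-60) = 120)
√(F(I(3, 5), 11) + w) = √(2*(11 - 1*5)/(-5 + 2*11) + 120) = √(2*(11 - 5)/(-5 + 22) + 120) = √(2*6/17 + 120) = √(2*(1/17)*6 + 120) = √(12/17 + 120) = √(2052/17) = 6*√969/17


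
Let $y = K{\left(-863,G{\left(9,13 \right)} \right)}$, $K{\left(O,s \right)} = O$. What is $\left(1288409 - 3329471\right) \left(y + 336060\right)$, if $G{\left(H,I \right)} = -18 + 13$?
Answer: $-684157859214$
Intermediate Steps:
$G{\left(H,I \right)} = -5$
$y = -863$
$\left(1288409 - 3329471\right) \left(y + 336060\right) = \left(1288409 - 3329471\right) \left(-863 + 336060\right) = \left(-2041062\right) 335197 = -684157859214$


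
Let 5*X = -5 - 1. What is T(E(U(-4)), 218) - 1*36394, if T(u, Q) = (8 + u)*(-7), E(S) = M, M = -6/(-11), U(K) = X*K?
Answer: -400992/11 ≈ -36454.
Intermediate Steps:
X = -6/5 (X = (-5 - 1)/5 = (1/5)*(-6) = -6/5 ≈ -1.2000)
U(K) = -6*K/5
M = 6/11 (M = -6*(-1/11) = 6/11 ≈ 0.54545)
E(S) = 6/11
T(u, Q) = -56 - 7*u
T(E(U(-4)), 218) - 1*36394 = (-56 - 7*6/11) - 1*36394 = (-56 - 42/11) - 36394 = -658/11 - 36394 = -400992/11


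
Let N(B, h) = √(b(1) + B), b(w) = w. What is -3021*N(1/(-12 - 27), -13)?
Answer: -1007*√1482/13 ≈ -2982.0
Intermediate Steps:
N(B, h) = √(1 + B)
-3021*N(1/(-12 - 27), -13) = -3021*√(1 + 1/(-12 - 27)) = -3021*√(1 + 1/(-39)) = -3021*√(1 - 1/39) = -1007*√1482/13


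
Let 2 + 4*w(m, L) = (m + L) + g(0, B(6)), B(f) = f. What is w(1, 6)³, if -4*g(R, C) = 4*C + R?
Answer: -1/64 ≈ -0.015625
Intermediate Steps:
g(R, C) = -C - R/4 (g(R, C) = -(4*C + R)/4 = -(R + 4*C)/4 = -C - R/4)
w(m, L) = -2 + L/4 + m/4 (w(m, L) = -½ + ((m + L) + (-1*6 - ¼*0))/4 = -½ + ((L + m) + (-6 + 0))/4 = -½ + ((L + m) - 6)/4 = -½ + (-6 + L + m)/4 = -½ + (-3/2 + L/4 + m/4) = -2 + L/4 + m/4)
w(1, 6)³ = (-2 + (¼)*6 + (¼)*1)³ = (-2 + 3/2 + ¼)³ = (-¼)³ = -1/64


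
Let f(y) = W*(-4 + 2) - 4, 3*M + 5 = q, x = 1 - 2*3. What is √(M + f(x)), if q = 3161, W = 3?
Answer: √1042 ≈ 32.280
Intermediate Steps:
x = -5 (x = 1 - 6 = -5)
M = 1052 (M = -5/3 + (⅓)*3161 = -5/3 + 3161/3 = 1052)
f(y) = -10 (f(y) = 3*(-4 + 2) - 4 = 3*(-2) - 4 = -6 - 4 = -10)
√(M + f(x)) = √(1052 - 10) = √1042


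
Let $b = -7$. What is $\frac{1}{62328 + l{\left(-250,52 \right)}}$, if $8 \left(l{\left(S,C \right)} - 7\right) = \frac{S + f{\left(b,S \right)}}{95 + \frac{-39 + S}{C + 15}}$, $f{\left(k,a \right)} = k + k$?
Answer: $\frac{6076}{378745249} \approx 1.6042 \cdot 10^{-5}$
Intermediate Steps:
$f{\left(k,a \right)} = 2 k$
$l{\left(S,C \right)} = 7 + \frac{-14 + S}{8 \left(95 + \frac{-39 + S}{15 + C}\right)}$ ($l{\left(S,C \right)} = 7 + \frac{\left(S + 2 \left(-7\right)\right) \frac{1}{95 + \frac{-39 + S}{C + 15}}}{8} = 7 + \frac{\left(S - 14\right) \frac{1}{95 + \frac{-39 + S}{15 + C}}}{8} = 7 + \frac{\left(-14 + S\right) \frac{1}{95 + \frac{-39 + S}{15 + C}}}{8} = 7 + \frac{\frac{1}{95 + \frac{-39 + S}{15 + C}} \left(-14 + S\right)}{8} = 7 + \frac{-14 + S}{8 \left(95 + \frac{-39 + S}{15 + C}\right)}$)
$\frac{1}{62328 + l{\left(-250,52 \right)}} = \frac{1}{62328 + \frac{77406 + 71 \left(-250\right) + 5306 \cdot 52 + 52 \left(-250\right)}{8 \left(1386 - 250 + 95 \cdot 52\right)}} = \frac{1}{62328 + \frac{77406 - 17750 + 275912 - 13000}{8 \left(1386 - 250 + 4940\right)}} = \frac{1}{62328 + \frac{1}{8} \cdot \frac{1}{6076} \cdot 322568} = \frac{1}{62328 + \frac{40321}{6076}} = \frac{1}{\frac{378745249}{6076}} = \frac{6076}{378745249}$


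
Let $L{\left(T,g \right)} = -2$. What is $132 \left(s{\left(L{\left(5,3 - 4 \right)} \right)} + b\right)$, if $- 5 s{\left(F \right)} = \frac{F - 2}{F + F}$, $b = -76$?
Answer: $- \frac{50292}{5} \approx -10058.0$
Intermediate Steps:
$s{\left(F \right)} = - \frac{-2 + F}{10 F}$ ($s{\left(F \right)} = - \frac{\left(F - 2\right) \frac{1}{F + F}}{5} = - \frac{\left(-2 + F\right) \frac{1}{2 F}}{5} = - \frac{\frac{1}{2} \frac{1}{F} \left(-2 + F\right)}{5} = - \frac{-2 + F}{10 F}$)
$132 \left(s{\left(L{\left(5,3 - 4 \right)} \right)} + b\right) = 132 \left(\frac{2 - -2}{10 \left(-2\right)} - 76\right) = 132 \left(\frac{1}{10} \left(- \frac{1}{2}\right) \left(2 + 2\right) - 76\right) = 132 \left(\frac{1}{10} \left(- \frac{1}{2}\right) 4 - 76\right) = 132 \left(- \frac{1}{5} - 76\right) = 132 \left(- \frac{381}{5}\right) = - \frac{50292}{5}$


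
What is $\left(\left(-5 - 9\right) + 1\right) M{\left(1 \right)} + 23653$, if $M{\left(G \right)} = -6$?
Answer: $23731$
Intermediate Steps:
$\left(\left(-5 - 9\right) + 1\right) M{\left(1 \right)} + 23653 = \left(\left(-5 - 9\right) + 1\right) \left(-6\right) + 23653 = \left(-14 + 1\right) \left(-6\right) + 23653 = \left(-13\right) \left(-6\right) + 23653 = 78 + 23653 = 23731$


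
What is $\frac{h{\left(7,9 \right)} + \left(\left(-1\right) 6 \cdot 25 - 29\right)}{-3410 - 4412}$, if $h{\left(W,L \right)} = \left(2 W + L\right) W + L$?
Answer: $\frac{9}{7822} \approx 0.0011506$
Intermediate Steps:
$h{\left(W,L \right)} = L + W \left(L + 2 W\right)$ ($h{\left(W,L \right)} = \left(L + 2 W\right) W + L = W \left(L + 2 W\right) + L = L + W \left(L + 2 W\right)$)
$\frac{h{\left(7,9 \right)} + \left(\left(-1\right) 6 \cdot 25 - 29\right)}{-3410 - 4412} = \frac{\left(9 + 2 \cdot 7^{2} + 9 \cdot 7\right) + \left(\left(-1\right) 6 \cdot 25 - 29\right)}{-3410 - 4412} = \frac{\left(9 + 2 \cdot 49 + 63\right) - 179}{-7822} = \left(\left(9 + 98 + 63\right) - 179\right) \left(- \frac{1}{7822}\right) = \left(170 - 179\right) \left(- \frac{1}{7822}\right) = \left(-9\right) \left(- \frac{1}{7822}\right) = \frac{9}{7822}$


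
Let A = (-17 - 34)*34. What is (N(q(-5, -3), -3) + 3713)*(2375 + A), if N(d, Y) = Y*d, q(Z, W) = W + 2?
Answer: 2381956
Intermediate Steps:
q(Z, W) = 2 + W
A = -1734 (A = -51*34 = -1734)
(N(q(-5, -3), -3) + 3713)*(2375 + A) = (-3*(2 - 3) + 3713)*(2375 - 1734) = (-3*(-1) + 3713)*641 = (3 + 3713)*641 = 3716*641 = 2381956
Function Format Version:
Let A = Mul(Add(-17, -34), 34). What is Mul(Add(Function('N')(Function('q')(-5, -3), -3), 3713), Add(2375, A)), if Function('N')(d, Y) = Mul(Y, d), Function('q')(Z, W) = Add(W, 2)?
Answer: 2381956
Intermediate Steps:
Function('q')(Z, W) = Add(2, W)
A = -1734 (A = Mul(-51, 34) = -1734)
Mul(Add(Function('N')(Function('q')(-5, -3), -3), 3713), Add(2375, A)) = Mul(Add(Mul(-3, Add(2, -3)), 3713), Add(2375, -1734)) = Mul(Add(Mul(-3, -1), 3713), 641) = Mul(Add(3, 3713), 641) = Mul(3716, 641) = 2381956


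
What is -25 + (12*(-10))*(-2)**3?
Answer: 935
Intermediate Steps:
-25 + (12*(-10))*(-2)**3 = -25 - 120*(-8) = -25 + 960 = 935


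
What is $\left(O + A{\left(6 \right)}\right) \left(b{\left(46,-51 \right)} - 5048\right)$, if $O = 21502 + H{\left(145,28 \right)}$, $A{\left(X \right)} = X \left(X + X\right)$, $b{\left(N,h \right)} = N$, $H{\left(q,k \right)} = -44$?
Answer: $-107693060$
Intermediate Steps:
$A{\left(X \right)} = 2 X^{2}$ ($A{\left(X \right)} = X 2 X = 2 X^{2}$)
$O = 21458$ ($O = 21502 - 44 = 21458$)
$\left(O + A{\left(6 \right)}\right) \left(b{\left(46,-51 \right)} - 5048\right) = \left(21458 + 2 \cdot 6^{2}\right) \left(46 - 5048\right) = \left(21458 + 2 \cdot 36\right) \left(-5002\right) = \left(21458 + 72\right) \left(-5002\right) = 21530 \left(-5002\right) = -107693060$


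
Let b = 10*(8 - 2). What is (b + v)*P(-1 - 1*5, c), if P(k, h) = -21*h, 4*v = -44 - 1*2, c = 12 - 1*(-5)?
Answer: -34629/2 ≈ -17315.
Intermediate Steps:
c = 17 (c = 12 + 5 = 17)
b = 60 (b = 10*6 = 60)
v = -23/2 (v = (-44 - 1*2)/4 = (-44 - 2)/4 = (¼)*(-46) = -23/2 ≈ -11.500)
(b + v)*P(-1 - 1*5, c) = (60 - 23/2)*(-21*17) = (97/2)*(-357) = -34629/2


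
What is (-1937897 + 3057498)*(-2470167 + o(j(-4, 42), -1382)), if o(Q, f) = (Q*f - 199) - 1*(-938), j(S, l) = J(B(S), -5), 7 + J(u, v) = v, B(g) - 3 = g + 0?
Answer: -2746206595244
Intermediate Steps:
B(g) = 3 + g (B(g) = 3 + (g + 0) = 3 + g)
J(u, v) = -7 + v
j(S, l) = -12 (j(S, l) = -7 - 5 = -12)
o(Q, f) = 739 + Q*f (o(Q, f) = (-199 + Q*f) + 938 = 739 + Q*f)
(-1937897 + 3057498)*(-2470167 + o(j(-4, 42), -1382)) = (-1937897 + 3057498)*(-2470167 + (739 - 12*(-1382))) = 1119601*(-2470167 + (739 + 16584)) = 1119601*(-2470167 + 17323) = 1119601*(-2452844) = -2746206595244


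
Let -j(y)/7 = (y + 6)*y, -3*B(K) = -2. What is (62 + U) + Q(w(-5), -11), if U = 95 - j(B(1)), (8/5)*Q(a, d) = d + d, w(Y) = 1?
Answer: 6277/36 ≈ 174.36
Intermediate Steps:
B(K) = ⅔ (B(K) = -⅓*(-2) = ⅔)
j(y) = -7*y*(6 + y) (j(y) = -7*(y + 6)*y = -7*(6 + y)*y = -7*y*(6 + y))
Q(a, d) = 5*d/4 (Q(a, d) = 5*(d + d)/8 = 5*(2*d)/8 = 5*d/4)
U = 1135/9 (U = 95 - (-7)*2*(6 + ⅔)/3 = 95 - (-7)*2*20/(3*3) = 95 - 1*(-280/9) = 95 + 280/9 = 1135/9 ≈ 126.11)
(62 + U) + Q(w(-5), -11) = (62 + 1135/9) + (5/4)*(-11) = 1693/9 - 55/4 = 6277/36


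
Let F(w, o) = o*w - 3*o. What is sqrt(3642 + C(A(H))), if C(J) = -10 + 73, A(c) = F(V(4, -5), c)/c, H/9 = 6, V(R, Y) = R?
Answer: sqrt(3705) ≈ 60.869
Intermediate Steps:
F(w, o) = -3*o + o*w
H = 54 (H = 9*6 = 54)
A(c) = 1 (A(c) = (c*(-3 + 4))/c = (c*1)/c = c/c = 1)
C(J) = 63
sqrt(3642 + C(A(H))) = sqrt(3642 + 63) = sqrt(3705)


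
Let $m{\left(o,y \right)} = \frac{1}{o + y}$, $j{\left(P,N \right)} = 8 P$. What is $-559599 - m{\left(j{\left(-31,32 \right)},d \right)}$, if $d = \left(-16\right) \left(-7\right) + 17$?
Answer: $- \frac{66592280}{119} \approx -5.596 \cdot 10^{5}$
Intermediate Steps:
$d = 129$ ($d = 112 + 17 = 129$)
$-559599 - m{\left(j{\left(-31,32 \right)},d \right)} = -559599 - \frac{1}{8 \left(-31\right) + 129} = -559599 - \frac{1}{-248 + 129} = -559599 - \frac{1}{-119} = -559599 - - \frac{1}{119} = -559599 + \frac{1}{119} = - \frac{66592280}{119}$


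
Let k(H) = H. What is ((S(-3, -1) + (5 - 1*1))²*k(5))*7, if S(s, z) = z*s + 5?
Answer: 5040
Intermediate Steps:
S(s, z) = 5 + s*z (S(s, z) = s*z + 5 = 5 + s*z)
((S(-3, -1) + (5 - 1*1))²*k(5))*7 = (((5 - 3*(-1)) + (5 - 1*1))²*5)*7 = (((5 + 3) + (5 - 1))²*5)*7 = ((8 + 4)²*5)*7 = (12²*5)*7 = (144*5)*7 = 720*7 = 5040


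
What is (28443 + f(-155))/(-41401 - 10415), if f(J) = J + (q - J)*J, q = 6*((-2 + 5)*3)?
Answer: 1369/17272 ≈ 0.079261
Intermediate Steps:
q = 54 (q = 6*(3*3) = 6*9 = 54)
f(J) = J + J*(54 - J) (f(J) = J + (54 - J)*J = J + J*(54 - J))
(28443 + f(-155))/(-41401 - 10415) = (28443 - 155*(55 - 1*(-155)))/(-41401 - 10415) = (28443 - 155*(55 + 155))/(-51816) = (28443 - 155*210)*(-1/51816) = (28443 - 32550)*(-1/51816) = -4107*(-1/51816) = 1369/17272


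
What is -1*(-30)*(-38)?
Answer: -1140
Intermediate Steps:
-1*(-30)*(-38) = 30*(-38) = -1140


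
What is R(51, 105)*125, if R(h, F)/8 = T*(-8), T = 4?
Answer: -32000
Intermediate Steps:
R(h, F) = -256 (R(h, F) = 8*(4*(-8)) = 8*(-32) = -256)
R(51, 105)*125 = -256*125 = -32000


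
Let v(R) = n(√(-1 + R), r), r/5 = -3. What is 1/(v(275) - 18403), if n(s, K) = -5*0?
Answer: -1/18403 ≈ -5.4339e-5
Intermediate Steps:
r = -15 (r = 5*(-3) = -15)
n(s, K) = 0
v(R) = 0
1/(v(275) - 18403) = 1/(0 - 18403) = 1/(-18403) = -1/18403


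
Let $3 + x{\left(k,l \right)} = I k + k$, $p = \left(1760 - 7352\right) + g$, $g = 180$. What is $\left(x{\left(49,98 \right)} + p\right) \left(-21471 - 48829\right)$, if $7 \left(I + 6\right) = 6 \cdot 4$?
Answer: $386087600$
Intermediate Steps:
$I = - \frac{18}{7}$ ($I = -6 + \frac{6 \cdot 4}{7} = -6 + \frac{1}{7} \cdot 24 = -6 + \frac{24}{7} = - \frac{18}{7} \approx -2.5714$)
$p = -5412$ ($p = \left(1760 - 7352\right) + 180 = -5592 + 180 = -5412$)
$x{\left(k,l \right)} = -3 - \frac{11 k}{7}$ ($x{\left(k,l \right)} = -3 + \left(- \frac{18 k}{7} + k\right) = -3 - \frac{11 k}{7}$)
$\left(x{\left(49,98 \right)} + p\right) \left(-21471 - 48829\right) = \left(\left(-3 - 77\right) - 5412\right) \left(-21471 - 48829\right) = \left(\left(-3 - 77\right) - 5412\right) \left(-70300\right) = \left(-80 - 5412\right) \left(-70300\right) = \left(-5492\right) \left(-70300\right) = 386087600$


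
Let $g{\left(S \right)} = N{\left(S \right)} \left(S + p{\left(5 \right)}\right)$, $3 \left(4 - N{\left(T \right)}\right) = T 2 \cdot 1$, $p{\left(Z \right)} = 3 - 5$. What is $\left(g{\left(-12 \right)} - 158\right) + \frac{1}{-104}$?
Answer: $- \frac{33905}{104} \approx -326.01$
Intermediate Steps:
$p{\left(Z \right)} = -2$ ($p{\left(Z \right)} = 3 - 5 = -2$)
$N{\left(T \right)} = 4 - \frac{2 T}{3}$ ($N{\left(T \right)} = 4 - \frac{T 2 \cdot 1}{3} = 4 - \frac{T 2}{3} = 4 - \frac{2 T}{3}$)
$g{\left(S \right)} = \left(-2 + S\right) \left(4 - \frac{2 S}{3}\right)$ ($g{\left(S \right)} = \left(4 - \frac{2 S}{3}\right) \left(S - 2\right) = \left(4 - \frac{2 S}{3}\right) \left(-2 + S\right) = \left(-2 + S\right) \left(4 - \frac{2 S}{3}\right)$)
$\left(g{\left(-12 \right)} - 158\right) + \frac{1}{-104} = \left(- \frac{2 \left(-6 - 12\right) \left(-2 - 12\right)}{3} - 158\right) + \frac{1}{-104} = \left(\left(- \frac{2}{3}\right) \left(-18\right) \left(-14\right) - 158\right) - \frac{1}{104} = \left(-168 - 158\right) - \frac{1}{104} = -326 - \frac{1}{104} = - \frac{33905}{104}$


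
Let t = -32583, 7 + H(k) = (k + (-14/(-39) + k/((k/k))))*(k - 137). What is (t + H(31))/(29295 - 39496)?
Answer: 1528802/397839 ≈ 3.8428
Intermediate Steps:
H(k) = -7 + (-137 + k)*(14/39 + 2*k) (H(k) = -7 + (k + (-14/(-39) + k/((k/k))))*(k - 137) = -7 + (k + (-14*(-1/39) + k/1))*(-137 + k) = -7 + (k + (14/39 + k*1))*(-137 + k) = -7 + (k + (14/39 + k))*(-137 + k) = -7 + (14/39 + 2*k)*(-137 + k) = -7 + (-137 + k)*(14/39 + 2*k))
(t + H(31))/(29295 - 39496) = (-32583 + (-2191/39 + 2*31**2 - 10672/39*31))/(29295 - 39496) = (-32583 + (-2191/39 + 2*961 - 330832/39))/(-10201) = (-32583 + (-2191/39 + 1922 - 330832/39))*(-1/10201) = (-32583 - 258065/39)*(-1/10201) = -1528802/39*(-1/10201) = 1528802/397839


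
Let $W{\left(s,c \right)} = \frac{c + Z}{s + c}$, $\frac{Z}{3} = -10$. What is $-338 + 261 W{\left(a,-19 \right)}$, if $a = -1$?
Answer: $\frac{6029}{20} \approx 301.45$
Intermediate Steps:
$Z = -30$ ($Z = 3 \left(-10\right) = -30$)
$W{\left(s,c \right)} = \frac{-30 + c}{c + s}$ ($W{\left(s,c \right)} = \frac{c - 30}{s + c} = \frac{-30 + c}{c + s}$)
$-338 + 261 W{\left(a,-19 \right)} = -338 + 261 \frac{-30 - 19}{-19 - 1} = -338 + 261 \frac{1}{-20} \left(-49\right) = -338 + 261 \left(\left(- \frac{1}{20}\right) \left(-49\right)\right) = -338 + 261 \cdot \frac{49}{20} = -338 + \frac{12789}{20} = \frac{6029}{20}$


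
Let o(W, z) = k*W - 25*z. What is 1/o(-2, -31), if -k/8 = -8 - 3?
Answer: 1/599 ≈ 0.0016694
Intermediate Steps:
k = 88 (k = -8*(-8 - 3) = -8*(-11) = 88)
o(W, z) = -25*z + 88*W (o(W, z) = 88*W - 25*z = -25*z + 88*W)
1/o(-2, -31) = 1/(-25*(-31) + 88*(-2)) = 1/(775 - 176) = 1/599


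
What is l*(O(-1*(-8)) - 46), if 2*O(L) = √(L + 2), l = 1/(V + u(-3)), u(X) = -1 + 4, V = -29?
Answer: 23/13 - √10/52 ≈ 1.7084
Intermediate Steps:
u(X) = 3
l = -1/26 (l = 1/(-29 + 3) = 1/(-26) = -1/26 ≈ -0.038462)
O(L) = √(2 + L)/2 (O(L) = √(L + 2)/2 = √(2 + L)/2)
l*(O(-1*(-8)) - 46) = -(√(2 - 1*(-8))/2 - 46)/26 = -(√(2 + 8)/2 - 46)/26 = -(√10/2 - 46)/26 = -(-46 + √10/2)/26 = 23/13 - √10/52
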